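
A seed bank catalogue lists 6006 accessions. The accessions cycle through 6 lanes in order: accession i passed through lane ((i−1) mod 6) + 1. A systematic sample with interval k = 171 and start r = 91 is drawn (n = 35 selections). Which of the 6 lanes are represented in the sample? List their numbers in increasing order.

1, 4

Consecutive selections differ by k = 171, so their lane numbers differ by 171 mod 6 = 3.
gcd(171, 6) = 3, so the sample visits 6/3 = 2 distinct residues mod 6.
Start 91 is lane 1; the lanes hit are 1, 4.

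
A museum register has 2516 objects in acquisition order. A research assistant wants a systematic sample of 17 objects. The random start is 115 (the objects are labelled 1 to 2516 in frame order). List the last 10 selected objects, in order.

k = N/n = 2516/17 = 148
8th selection = 115 + 7×148 = 1151
9th: 1151 + 148 = 1299
10th: 1299 + 148 = 1447
11th: 1447 + 148 = 1595
12th: 1595 + 148 = 1743
13th: 1743 + 148 = 1891
14th: 1891 + 148 = 2039
15th: 2039 + 148 = 2187
16th: 2187 + 148 = 2335
17th: 2335 + 148 = 2483

1151, 1299, 1447, 1595, 1743, 1891, 2039, 2187, 2335, 2483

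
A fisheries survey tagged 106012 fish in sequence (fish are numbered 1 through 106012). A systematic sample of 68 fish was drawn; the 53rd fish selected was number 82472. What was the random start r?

k = 106012/68 = 1559
r = 82472 − (53−1)×1559 = 82472 − 81068 = 1404

1404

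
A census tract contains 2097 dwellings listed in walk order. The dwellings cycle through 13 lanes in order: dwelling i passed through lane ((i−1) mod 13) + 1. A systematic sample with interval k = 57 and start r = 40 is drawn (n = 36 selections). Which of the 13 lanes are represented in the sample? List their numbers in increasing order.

Consecutive selections differ by k = 57, so their lane numbers differ by 57 mod 13 = 5.
gcd(57, 13) = 1, so the sample visits 13/1 = 13 distinct residues mod 13.
Start 40 is lane 1; the lanes hit are 1, 2, 3, 4, 5, 6, 7, 8, 9, 10, 11, 12, 13.

1, 2, 3, 4, 5, 6, 7, 8, 9, 10, 11, 12, 13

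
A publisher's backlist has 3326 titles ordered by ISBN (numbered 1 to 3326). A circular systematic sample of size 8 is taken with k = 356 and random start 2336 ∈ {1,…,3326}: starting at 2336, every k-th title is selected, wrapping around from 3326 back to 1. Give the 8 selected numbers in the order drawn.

Selection 1: 2336
Selection 2: 2336 + 356 = 2692
Selection 3: 2692 + 356 = 3048
Selection 4: 3048 + 356 = 3404 → 3404 − 3326 = 78
Selection 5: 78 + 356 = 434
Selection 6: 434 + 356 = 790
Selection 7: 790 + 356 = 1146
Selection 8: 1146 + 356 = 1502

2336, 2692, 3048, 78, 434, 790, 1146, 1502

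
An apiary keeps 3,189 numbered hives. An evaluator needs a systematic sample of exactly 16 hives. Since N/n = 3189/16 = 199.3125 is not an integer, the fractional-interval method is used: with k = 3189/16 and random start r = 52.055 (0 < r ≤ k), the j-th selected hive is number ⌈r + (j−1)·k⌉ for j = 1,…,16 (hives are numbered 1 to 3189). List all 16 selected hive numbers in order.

j=1: r + 0k = 52.055 → ⌈·⌉ = 53
j=2: r + 1k = 251.3675 → ⌈·⌉ = 252
j=3: r + 2k = 450.68 → ⌈·⌉ = 451
j=4: r + 3k = 649.9925 → ⌈·⌉ = 650
j=5: r + 4k = 849.305 → ⌈·⌉ = 850
j=6: r + 5k = 1048.6175 → ⌈·⌉ = 1049
j=7: r + 6k = 1247.93 → ⌈·⌉ = 1248
j=8: r + 7k = 1447.2425 → ⌈·⌉ = 1448
j=9: r + 8k = 1646.555 → ⌈·⌉ = 1647
j=10: r + 9k = 1845.8675 → ⌈·⌉ = 1846
j=11: r + 10k = 2045.18 → ⌈·⌉ = 2046
j=12: r + 11k = 2244.4925 → ⌈·⌉ = 2245
j=13: r + 12k = 2443.805 → ⌈·⌉ = 2444
j=14: r + 13k = 2643.1175 → ⌈·⌉ = 2644
j=15: r + 14k = 2842.43 → ⌈·⌉ = 2843
j=16: r + 15k = 3041.7425 → ⌈·⌉ = 3042

53, 252, 451, 650, 850, 1049, 1248, 1448, 1647, 1846, 2046, 2245, 2444, 2644, 2843, 3042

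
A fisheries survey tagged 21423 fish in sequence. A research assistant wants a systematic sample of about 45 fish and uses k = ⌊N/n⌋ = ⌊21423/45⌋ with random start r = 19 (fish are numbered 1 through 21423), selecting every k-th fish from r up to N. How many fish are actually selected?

k = ⌊21423/45⌋ = 476
Achieved size = ⌊(21423 − 19)/476⌋ + 1 = ⌊21404/476⌋ + 1 = 44 + 1 = 45
(last selection: 19 + 44×476 = 20963 ≤ 21423; next would be 21439 > 21423)

45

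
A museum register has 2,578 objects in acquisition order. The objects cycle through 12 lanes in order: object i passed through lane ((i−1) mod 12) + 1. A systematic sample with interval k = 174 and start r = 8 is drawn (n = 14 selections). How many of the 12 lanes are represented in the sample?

Consecutive selections differ by k = 174, so their lane numbers differ by 174 mod 12 = 6.
gcd(174, 12) = 6, so the sample visits 12/6 = 2 distinct residues mod 12.
Start 8 is lane 8; the lanes hit are 2, 8.

2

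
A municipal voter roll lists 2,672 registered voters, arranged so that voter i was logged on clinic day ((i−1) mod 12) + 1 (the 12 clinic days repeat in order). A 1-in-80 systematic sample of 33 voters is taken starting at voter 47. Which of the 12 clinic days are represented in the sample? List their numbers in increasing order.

3, 7, 11

Consecutive selections differ by k = 80, so their clinic day numbers differ by 80 mod 12 = 8.
gcd(80, 12) = 4, so the sample visits 12/4 = 3 distinct residues mod 12.
Start 47 is clinic day 11; the clinic days hit are 3, 7, 11.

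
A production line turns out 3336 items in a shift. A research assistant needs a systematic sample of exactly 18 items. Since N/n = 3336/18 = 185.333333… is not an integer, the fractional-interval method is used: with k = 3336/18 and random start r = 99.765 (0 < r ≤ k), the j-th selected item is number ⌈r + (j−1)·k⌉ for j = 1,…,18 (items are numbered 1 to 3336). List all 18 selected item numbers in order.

j=1: r + 0k = 99.765 → ⌈·⌉ = 100
j=2: r + 1k = 285.098333… → ⌈·⌉ = 286
j=3: r + 2k = 470.431666… → ⌈·⌉ = 471
j=4: r + 3k = 655.765 → ⌈·⌉ = 656
j=5: r + 4k = 841.098333… → ⌈·⌉ = 842
j=6: r + 5k = 1026.431666… → ⌈·⌉ = 1027
j=7: r + 6k = 1211.765 → ⌈·⌉ = 1212
j=8: r + 7k = 1397.098333… → ⌈·⌉ = 1398
j=9: r + 8k = 1582.431666… → ⌈·⌉ = 1583
j=10: r + 9k = 1767.765 → ⌈·⌉ = 1768
j=11: r + 10k = 1953.098333… → ⌈·⌉ = 1954
j=12: r + 11k = 2138.431666… → ⌈·⌉ = 2139
j=13: r + 12k = 2323.765 → ⌈·⌉ = 2324
j=14: r + 13k = 2509.098333… → ⌈·⌉ = 2510
j=15: r + 14k = 2694.431666… → ⌈·⌉ = 2695
j=16: r + 15k = 2879.765 → ⌈·⌉ = 2880
j=17: r + 16k = 3065.098333… → ⌈·⌉ = 3066
j=18: r + 17k = 3250.431666… → ⌈·⌉ = 3251

100, 286, 471, 656, 842, 1027, 1212, 1398, 1583, 1768, 1954, 2139, 2324, 2510, 2695, 2880, 3066, 3251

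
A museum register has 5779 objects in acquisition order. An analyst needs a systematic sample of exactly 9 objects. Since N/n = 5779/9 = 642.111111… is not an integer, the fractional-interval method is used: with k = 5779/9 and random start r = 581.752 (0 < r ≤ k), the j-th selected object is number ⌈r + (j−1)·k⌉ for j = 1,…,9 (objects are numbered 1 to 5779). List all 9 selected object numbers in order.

j=1: r + 0k = 581.752 → ⌈·⌉ = 582
j=2: r + 1k = 1223.863111… → ⌈·⌉ = 1224
j=3: r + 2k = 1865.974222… → ⌈·⌉ = 1866
j=4: r + 3k = 2508.085333… → ⌈·⌉ = 2509
j=5: r + 4k = 3150.196444… → ⌈·⌉ = 3151
j=6: r + 5k = 3792.307555… → ⌈·⌉ = 3793
j=7: r + 6k = 4434.418666… → ⌈·⌉ = 4435
j=8: r + 7k = 5076.529777… → ⌈·⌉ = 5077
j=9: r + 8k = 5718.640888… → ⌈·⌉ = 5719

582, 1224, 1866, 2509, 3151, 3793, 4435, 5077, 5719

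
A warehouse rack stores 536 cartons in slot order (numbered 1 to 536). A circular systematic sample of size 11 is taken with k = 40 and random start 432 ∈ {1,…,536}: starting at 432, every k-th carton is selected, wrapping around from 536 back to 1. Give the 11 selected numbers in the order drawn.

Selection 1: 432
Selection 2: 432 + 40 = 472
Selection 3: 472 + 40 = 512
Selection 4: 512 + 40 = 552 → 552 − 536 = 16
Selection 5: 16 + 40 = 56
Selection 6: 56 + 40 = 96
Selection 7: 96 + 40 = 136
Selection 8: 136 + 40 = 176
Selection 9: 176 + 40 = 216
Selection 10: 216 + 40 = 256
Selection 11: 256 + 40 = 296

432, 472, 512, 16, 56, 96, 136, 176, 216, 256, 296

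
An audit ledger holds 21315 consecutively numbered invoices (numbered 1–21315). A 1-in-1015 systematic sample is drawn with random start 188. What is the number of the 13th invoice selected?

12368

k = 1015
13th selection = r + (13−1)·k = 188 + 12×1015 = 188 + 12180 = 12368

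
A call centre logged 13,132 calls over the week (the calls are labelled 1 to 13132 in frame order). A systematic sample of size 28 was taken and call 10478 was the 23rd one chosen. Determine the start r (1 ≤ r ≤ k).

160

k = 13132/28 = 469
r = 10478 − (23−1)×469 = 10478 − 10318 = 160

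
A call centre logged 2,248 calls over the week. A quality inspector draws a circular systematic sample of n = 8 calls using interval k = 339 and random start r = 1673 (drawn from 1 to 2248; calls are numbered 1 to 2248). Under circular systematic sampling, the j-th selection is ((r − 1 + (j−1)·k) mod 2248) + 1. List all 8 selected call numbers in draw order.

Selection 1: 1673
Selection 2: 1673 + 339 = 2012
Selection 3: 2012 + 339 = 2351 → 2351 − 2248 = 103
Selection 4: 103 + 339 = 442
Selection 5: 442 + 339 = 781
Selection 6: 781 + 339 = 1120
Selection 7: 1120 + 339 = 1459
Selection 8: 1459 + 339 = 1798

1673, 2012, 103, 442, 781, 1120, 1459, 1798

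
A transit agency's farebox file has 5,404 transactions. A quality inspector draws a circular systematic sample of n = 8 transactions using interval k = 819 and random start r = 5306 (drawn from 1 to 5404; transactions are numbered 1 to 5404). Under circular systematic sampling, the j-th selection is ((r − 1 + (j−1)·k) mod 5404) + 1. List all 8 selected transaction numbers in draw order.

5306, 721, 1540, 2359, 3178, 3997, 4816, 231

Selection 1: 5306
Selection 2: 5306 + 819 = 6125 → 6125 − 5404 = 721
Selection 3: 721 + 819 = 1540
Selection 4: 1540 + 819 = 2359
Selection 5: 2359 + 819 = 3178
Selection 6: 3178 + 819 = 3997
Selection 7: 3997 + 819 = 4816
Selection 8: 4816 + 819 = 5635 → 5635 − 5404 = 231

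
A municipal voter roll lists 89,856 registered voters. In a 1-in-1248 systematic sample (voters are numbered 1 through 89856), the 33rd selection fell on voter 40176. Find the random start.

k = 1248
r = 40176 − (33−1)×1248 = 40176 − 39936 = 240

240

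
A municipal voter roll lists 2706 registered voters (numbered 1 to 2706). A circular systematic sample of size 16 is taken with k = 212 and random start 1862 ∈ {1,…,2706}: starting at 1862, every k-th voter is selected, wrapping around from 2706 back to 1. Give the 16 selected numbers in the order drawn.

1862, 2074, 2286, 2498, 4, 216, 428, 640, 852, 1064, 1276, 1488, 1700, 1912, 2124, 2336

Selection 1: 1862
Selection 2: 1862 + 212 = 2074
Selection 3: 2074 + 212 = 2286
Selection 4: 2286 + 212 = 2498
Selection 5: 2498 + 212 = 2710 → 2710 − 2706 = 4
Selection 6: 4 + 212 = 216
Selection 7: 216 + 212 = 428
Selection 8: 428 + 212 = 640
Selection 9: 640 + 212 = 852
Selection 10: 852 + 212 = 1064
Selection 11: 1064 + 212 = 1276
Selection 12: 1276 + 212 = 1488
Selection 13: 1488 + 212 = 1700
Selection 14: 1700 + 212 = 1912
Selection 15: 1912 + 212 = 2124
Selection 16: 2124 + 212 = 2336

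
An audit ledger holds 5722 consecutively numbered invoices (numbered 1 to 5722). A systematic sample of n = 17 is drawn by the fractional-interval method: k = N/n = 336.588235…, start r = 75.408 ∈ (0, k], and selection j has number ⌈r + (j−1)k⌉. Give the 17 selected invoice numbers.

76, 412, 749, 1086, 1422, 1759, 2095, 2432, 2769, 3105, 3442, 3778, 4115, 4452, 4788, 5125, 5461

j=1: r + 0k = 75.408 → ⌈·⌉ = 76
j=2: r + 1k = 411.996235… → ⌈·⌉ = 412
j=3: r + 2k = 748.584470… → ⌈·⌉ = 749
j=4: r + 3k = 1085.172705… → ⌈·⌉ = 1086
j=5: r + 4k = 1421.760941… → ⌈·⌉ = 1422
j=6: r + 5k = 1758.349176… → ⌈·⌉ = 1759
j=7: r + 6k = 2094.937411… → ⌈·⌉ = 2095
j=8: r + 7k = 2431.525647… → ⌈·⌉ = 2432
j=9: r + 8k = 2768.113882… → ⌈·⌉ = 2769
j=10: r + 9k = 3104.702117… → ⌈·⌉ = 3105
j=11: r + 10k = 3441.290352… → ⌈·⌉ = 3442
j=12: r + 11k = 3777.878588… → ⌈·⌉ = 3778
j=13: r + 12k = 4114.466823… → ⌈·⌉ = 4115
j=14: r + 13k = 4451.055058… → ⌈·⌉ = 4452
j=15: r + 14k = 4787.643294… → ⌈·⌉ = 4788
j=16: r + 15k = 5124.231529… → ⌈·⌉ = 5125
j=17: r + 16k = 5460.819764… → ⌈·⌉ = 5461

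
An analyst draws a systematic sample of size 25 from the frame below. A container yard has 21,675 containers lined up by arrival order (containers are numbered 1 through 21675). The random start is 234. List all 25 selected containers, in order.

k = N/n = 21675/25 = 867
container 1: 234
container 2: 234 + 867 = 1101
container 3: 1101 + 867 = 1968
container 4: 1968 + 867 = 2835
container 5: 2835 + 867 = 3702
container 6: 3702 + 867 = 4569
container 7: 4569 + 867 = 5436
container 8: 5436 + 867 = 6303
container 9: 6303 + 867 = 7170
container 10: 7170 + 867 = 8037
container 11: 8037 + 867 = 8904
container 12: 8904 + 867 = 9771
container 13: 9771 + 867 = 10638
container 14: 10638 + 867 = 11505
container 15: 11505 + 867 = 12372
container 16: 12372 + 867 = 13239
container 17: 13239 + 867 = 14106
container 18: 14106 + 867 = 14973
container 19: 14973 + 867 = 15840
container 20: 15840 + 867 = 16707
container 21: 16707 + 867 = 17574
container 22: 17574 + 867 = 18441
container 23: 18441 + 867 = 19308
container 24: 19308 + 867 = 20175
container 25: 20175 + 867 = 21042

234, 1101, 1968, 2835, 3702, 4569, 5436, 6303, 7170, 8037, 8904, 9771, 10638, 11505, 12372, 13239, 14106, 14973, 15840, 16707, 17574, 18441, 19308, 20175, 21042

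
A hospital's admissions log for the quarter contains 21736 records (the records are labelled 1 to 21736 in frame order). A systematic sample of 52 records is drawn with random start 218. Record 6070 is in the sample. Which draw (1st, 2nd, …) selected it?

15

k = 21736/52 = 418
position = (6070 − 218)/418 + 1 = 5852/418 + 1 = 14 + 1 = 15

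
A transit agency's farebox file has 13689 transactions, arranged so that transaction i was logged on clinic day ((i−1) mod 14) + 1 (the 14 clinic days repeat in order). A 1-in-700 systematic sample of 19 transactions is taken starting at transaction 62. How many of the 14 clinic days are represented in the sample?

1

Consecutive selections differ by k = 700, so their clinic day numbers differ by 700 mod 14 = 0.
gcd(700, 14) = 14, so the sample visits 14/14 = 1 distinct residues mod 14.
Start 62 is clinic day 6; the clinic days hit are 6.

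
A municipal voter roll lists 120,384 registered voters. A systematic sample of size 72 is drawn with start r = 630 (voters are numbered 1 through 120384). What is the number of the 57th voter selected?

k = 120384/72 = 1672
57th selection = r + (57−1)·k = 630 + 56×1672 = 630 + 93632 = 94262

94262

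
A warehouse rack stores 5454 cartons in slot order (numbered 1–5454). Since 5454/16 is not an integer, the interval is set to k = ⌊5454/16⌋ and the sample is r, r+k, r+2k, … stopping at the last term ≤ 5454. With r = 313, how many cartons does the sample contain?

k = ⌊5454/16⌋ = 340
Achieved size = ⌊(5454 − 313)/340⌋ + 1 = ⌊5141/340⌋ + 1 = 15 + 1 = 16
(last selection: 313 + 15×340 = 5413 ≤ 5454; next would be 5753 > 5454)

16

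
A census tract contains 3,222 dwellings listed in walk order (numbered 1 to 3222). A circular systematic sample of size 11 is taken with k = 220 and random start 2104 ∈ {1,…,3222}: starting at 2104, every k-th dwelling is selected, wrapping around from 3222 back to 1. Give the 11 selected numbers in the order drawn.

Selection 1: 2104
Selection 2: 2104 + 220 = 2324
Selection 3: 2324 + 220 = 2544
Selection 4: 2544 + 220 = 2764
Selection 5: 2764 + 220 = 2984
Selection 6: 2984 + 220 = 3204
Selection 7: 3204 + 220 = 3424 → 3424 − 3222 = 202
Selection 8: 202 + 220 = 422
Selection 9: 422 + 220 = 642
Selection 10: 642 + 220 = 862
Selection 11: 862 + 220 = 1082

2104, 2324, 2544, 2764, 2984, 3204, 202, 422, 642, 862, 1082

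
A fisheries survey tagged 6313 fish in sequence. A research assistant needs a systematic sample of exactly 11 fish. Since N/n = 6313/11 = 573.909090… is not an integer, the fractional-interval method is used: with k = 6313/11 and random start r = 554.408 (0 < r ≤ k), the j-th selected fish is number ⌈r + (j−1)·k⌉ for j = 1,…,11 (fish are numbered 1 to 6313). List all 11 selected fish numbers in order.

555, 1129, 1703, 2277, 2851, 3424, 3998, 4572, 5146, 5720, 6294

j=1: r + 0k = 554.408 → ⌈·⌉ = 555
j=2: r + 1k = 1128.317090… → ⌈·⌉ = 1129
j=3: r + 2k = 1702.226181… → ⌈·⌉ = 1703
j=4: r + 3k = 2276.135272… → ⌈·⌉ = 2277
j=5: r + 4k = 2850.044363… → ⌈·⌉ = 2851
j=6: r + 5k = 3423.953454… → ⌈·⌉ = 3424
j=7: r + 6k = 3997.862545… → ⌈·⌉ = 3998
j=8: r + 7k = 4571.771636… → ⌈·⌉ = 4572
j=9: r + 8k = 5145.680727… → ⌈·⌉ = 5146
j=10: r + 9k = 5719.589818… → ⌈·⌉ = 5720
j=11: r + 10k = 6293.498909… → ⌈·⌉ = 6294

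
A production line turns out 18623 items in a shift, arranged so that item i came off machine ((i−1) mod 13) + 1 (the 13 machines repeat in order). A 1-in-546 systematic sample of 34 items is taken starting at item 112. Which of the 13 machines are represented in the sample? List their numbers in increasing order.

Consecutive selections differ by k = 546, so their machine numbers differ by 546 mod 13 = 0.
gcd(546, 13) = 13, so the sample visits 13/13 = 1 distinct residues mod 13.
Start 112 is machine 8; the machines hit are 8.

8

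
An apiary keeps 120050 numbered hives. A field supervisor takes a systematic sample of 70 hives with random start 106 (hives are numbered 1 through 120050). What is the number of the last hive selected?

k = 120050/70 = 1715
70th selection = r + (70−1)·k = 106 + 69×1715 = 106 + 118335 = 118441

118441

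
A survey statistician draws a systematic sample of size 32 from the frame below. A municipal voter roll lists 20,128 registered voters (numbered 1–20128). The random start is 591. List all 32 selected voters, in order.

k = N/n = 20128/32 = 629
voter 1: 591
voter 2: 591 + 629 = 1220
voter 3: 1220 + 629 = 1849
voter 4: 1849 + 629 = 2478
voter 5: 2478 + 629 = 3107
voter 6: 3107 + 629 = 3736
voter 7: 3736 + 629 = 4365
voter 8: 4365 + 629 = 4994
voter 9: 4994 + 629 = 5623
voter 10: 5623 + 629 = 6252
voter 11: 6252 + 629 = 6881
voter 12: 6881 + 629 = 7510
voter 13: 7510 + 629 = 8139
voter 14: 8139 + 629 = 8768
voter 15: 8768 + 629 = 9397
voter 16: 9397 + 629 = 10026
voter 17: 10026 + 629 = 10655
voter 18: 10655 + 629 = 11284
voter 19: 11284 + 629 = 11913
voter 20: 11913 + 629 = 12542
voter 21: 12542 + 629 = 13171
voter 22: 13171 + 629 = 13800
voter 23: 13800 + 629 = 14429
voter 24: 14429 + 629 = 15058
voter 25: 15058 + 629 = 15687
voter 26: 15687 + 629 = 16316
voter 27: 16316 + 629 = 16945
voter 28: 16945 + 629 = 17574
voter 29: 17574 + 629 = 18203
voter 30: 18203 + 629 = 18832
voter 31: 18832 + 629 = 19461
voter 32: 19461 + 629 = 20090

591, 1220, 1849, 2478, 3107, 3736, 4365, 4994, 5623, 6252, 6881, 7510, 8139, 8768, 9397, 10026, 10655, 11284, 11913, 12542, 13171, 13800, 14429, 15058, 15687, 16316, 16945, 17574, 18203, 18832, 19461, 20090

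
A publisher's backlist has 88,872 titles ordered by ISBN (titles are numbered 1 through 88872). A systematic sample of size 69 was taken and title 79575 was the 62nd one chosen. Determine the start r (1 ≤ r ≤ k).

1007

k = 88872/69 = 1288
r = 79575 − (62−1)×1288 = 79575 − 78568 = 1007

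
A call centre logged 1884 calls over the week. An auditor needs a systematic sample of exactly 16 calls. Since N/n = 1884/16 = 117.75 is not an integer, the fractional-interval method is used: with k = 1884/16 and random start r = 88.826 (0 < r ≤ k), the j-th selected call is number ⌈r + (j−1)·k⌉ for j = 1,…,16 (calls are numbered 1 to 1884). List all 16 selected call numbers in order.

j=1: r + 0k = 88.826 → ⌈·⌉ = 89
j=2: r + 1k = 206.576 → ⌈·⌉ = 207
j=3: r + 2k = 324.326 → ⌈·⌉ = 325
j=4: r + 3k = 442.076 → ⌈·⌉ = 443
j=5: r + 4k = 559.826 → ⌈·⌉ = 560
j=6: r + 5k = 677.576 → ⌈·⌉ = 678
j=7: r + 6k = 795.326 → ⌈·⌉ = 796
j=8: r + 7k = 913.076 → ⌈·⌉ = 914
j=9: r + 8k = 1030.826 → ⌈·⌉ = 1031
j=10: r + 9k = 1148.576 → ⌈·⌉ = 1149
j=11: r + 10k = 1266.326 → ⌈·⌉ = 1267
j=12: r + 11k = 1384.076 → ⌈·⌉ = 1385
j=13: r + 12k = 1501.826 → ⌈·⌉ = 1502
j=14: r + 13k = 1619.576 → ⌈·⌉ = 1620
j=15: r + 14k = 1737.326 → ⌈·⌉ = 1738
j=16: r + 15k = 1855.076 → ⌈·⌉ = 1856

89, 207, 325, 443, 560, 678, 796, 914, 1031, 1149, 1267, 1385, 1502, 1620, 1738, 1856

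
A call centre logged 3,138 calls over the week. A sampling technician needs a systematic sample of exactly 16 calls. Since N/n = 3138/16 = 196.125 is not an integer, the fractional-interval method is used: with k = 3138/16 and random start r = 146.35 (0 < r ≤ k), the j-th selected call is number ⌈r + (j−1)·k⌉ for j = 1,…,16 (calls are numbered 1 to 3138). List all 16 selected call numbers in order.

j=1: r + 0k = 146.35 → ⌈·⌉ = 147
j=2: r + 1k = 342.475 → ⌈·⌉ = 343
j=3: r + 2k = 538.6 → ⌈·⌉ = 539
j=4: r + 3k = 734.725 → ⌈·⌉ = 735
j=5: r + 4k = 930.85 → ⌈·⌉ = 931
j=6: r + 5k = 1126.975 → ⌈·⌉ = 1127
j=7: r + 6k = 1323.1 → ⌈·⌉ = 1324
j=8: r + 7k = 1519.225 → ⌈·⌉ = 1520
j=9: r + 8k = 1715.35 → ⌈·⌉ = 1716
j=10: r + 9k = 1911.475 → ⌈·⌉ = 1912
j=11: r + 10k = 2107.6 → ⌈·⌉ = 2108
j=12: r + 11k = 2303.725 → ⌈·⌉ = 2304
j=13: r + 12k = 2499.85 → ⌈·⌉ = 2500
j=14: r + 13k = 2695.975 → ⌈·⌉ = 2696
j=15: r + 14k = 2892.1 → ⌈·⌉ = 2893
j=16: r + 15k = 3088.225 → ⌈·⌉ = 3089

147, 343, 539, 735, 931, 1127, 1324, 1520, 1716, 1912, 2108, 2304, 2500, 2696, 2893, 3089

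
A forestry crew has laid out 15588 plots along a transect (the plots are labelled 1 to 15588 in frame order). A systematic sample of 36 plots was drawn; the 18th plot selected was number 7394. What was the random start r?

k = 15588/36 = 433
r = 7394 − (18−1)×433 = 7394 − 7361 = 33

33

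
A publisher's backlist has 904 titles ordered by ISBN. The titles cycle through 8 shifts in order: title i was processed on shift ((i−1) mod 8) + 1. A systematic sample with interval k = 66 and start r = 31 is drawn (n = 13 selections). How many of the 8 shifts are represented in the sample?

Consecutive selections differ by k = 66, so their shift numbers differ by 66 mod 8 = 2.
gcd(66, 8) = 2, so the sample visits 8/2 = 4 distinct residues mod 8.
Start 31 is shift 7; the shifts hit are 1, 3, 5, 7.

4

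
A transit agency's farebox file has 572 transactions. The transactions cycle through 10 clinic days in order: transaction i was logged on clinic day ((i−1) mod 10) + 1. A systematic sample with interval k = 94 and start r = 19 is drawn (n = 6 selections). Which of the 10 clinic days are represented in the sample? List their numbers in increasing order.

1, 3, 5, 7, 9

Consecutive selections differ by k = 94, so their clinic day numbers differ by 94 mod 10 = 4.
gcd(94, 10) = 2, so the sample visits 10/2 = 5 distinct residues mod 10.
Start 19 is clinic day 9; the clinic days hit are 1, 3, 5, 7, 9.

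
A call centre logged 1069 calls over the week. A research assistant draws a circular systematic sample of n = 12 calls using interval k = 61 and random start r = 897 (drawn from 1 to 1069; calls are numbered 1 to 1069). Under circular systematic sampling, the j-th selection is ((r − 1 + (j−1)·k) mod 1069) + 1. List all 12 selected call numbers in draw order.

Selection 1: 897
Selection 2: 897 + 61 = 958
Selection 3: 958 + 61 = 1019
Selection 4: 1019 + 61 = 1080 → 1080 − 1069 = 11
Selection 5: 11 + 61 = 72
Selection 6: 72 + 61 = 133
Selection 7: 133 + 61 = 194
Selection 8: 194 + 61 = 255
Selection 9: 255 + 61 = 316
Selection 10: 316 + 61 = 377
Selection 11: 377 + 61 = 438
Selection 12: 438 + 61 = 499

897, 958, 1019, 11, 72, 133, 194, 255, 316, 377, 438, 499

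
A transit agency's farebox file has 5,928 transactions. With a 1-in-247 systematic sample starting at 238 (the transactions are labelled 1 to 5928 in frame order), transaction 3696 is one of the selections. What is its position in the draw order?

k = 247
position = (3696 − 238)/247 + 1 = 3458/247 + 1 = 14 + 1 = 15

15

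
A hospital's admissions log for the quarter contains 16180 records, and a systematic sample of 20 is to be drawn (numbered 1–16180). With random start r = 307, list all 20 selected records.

k = N/n = 16180/20 = 809
record 1: 307
record 2: 307 + 809 = 1116
record 3: 1116 + 809 = 1925
record 4: 1925 + 809 = 2734
record 5: 2734 + 809 = 3543
record 6: 3543 + 809 = 4352
record 7: 4352 + 809 = 5161
record 8: 5161 + 809 = 5970
record 9: 5970 + 809 = 6779
record 10: 6779 + 809 = 7588
record 11: 7588 + 809 = 8397
record 12: 8397 + 809 = 9206
record 13: 9206 + 809 = 10015
record 14: 10015 + 809 = 10824
record 15: 10824 + 809 = 11633
record 16: 11633 + 809 = 12442
record 17: 12442 + 809 = 13251
record 18: 13251 + 809 = 14060
record 19: 14060 + 809 = 14869
record 20: 14869 + 809 = 15678

307, 1116, 1925, 2734, 3543, 4352, 5161, 5970, 6779, 7588, 8397, 9206, 10015, 10824, 11633, 12442, 13251, 14060, 14869, 15678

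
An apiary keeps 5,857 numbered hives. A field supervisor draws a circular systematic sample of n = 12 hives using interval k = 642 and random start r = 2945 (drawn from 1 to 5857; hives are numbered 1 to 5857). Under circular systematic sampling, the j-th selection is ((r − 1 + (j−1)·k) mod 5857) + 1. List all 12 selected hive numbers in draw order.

2945, 3587, 4229, 4871, 5513, 298, 940, 1582, 2224, 2866, 3508, 4150

Selection 1: 2945
Selection 2: 2945 + 642 = 3587
Selection 3: 3587 + 642 = 4229
Selection 4: 4229 + 642 = 4871
Selection 5: 4871 + 642 = 5513
Selection 6: 5513 + 642 = 6155 → 6155 − 5857 = 298
Selection 7: 298 + 642 = 940
Selection 8: 940 + 642 = 1582
Selection 9: 1582 + 642 = 2224
Selection 10: 2224 + 642 = 2866
Selection 11: 2866 + 642 = 3508
Selection 12: 3508 + 642 = 4150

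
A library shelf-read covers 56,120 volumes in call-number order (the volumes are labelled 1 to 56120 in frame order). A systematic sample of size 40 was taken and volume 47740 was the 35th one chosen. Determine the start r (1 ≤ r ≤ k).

38

k = 56120/40 = 1403
r = 47740 − (35−1)×1403 = 47740 − 47702 = 38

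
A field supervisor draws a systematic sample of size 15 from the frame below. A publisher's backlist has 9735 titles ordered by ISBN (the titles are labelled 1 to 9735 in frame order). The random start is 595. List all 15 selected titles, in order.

595, 1244, 1893, 2542, 3191, 3840, 4489, 5138, 5787, 6436, 7085, 7734, 8383, 9032, 9681

k = N/n = 9735/15 = 649
title 1: 595
title 2: 595 + 649 = 1244
title 3: 1244 + 649 = 1893
title 4: 1893 + 649 = 2542
title 5: 2542 + 649 = 3191
title 6: 3191 + 649 = 3840
title 7: 3840 + 649 = 4489
title 8: 4489 + 649 = 5138
title 9: 5138 + 649 = 5787
title 10: 5787 + 649 = 6436
title 11: 6436 + 649 = 7085
title 12: 7085 + 649 = 7734
title 13: 7734 + 649 = 8383
title 14: 8383 + 649 = 9032
title 15: 9032 + 649 = 9681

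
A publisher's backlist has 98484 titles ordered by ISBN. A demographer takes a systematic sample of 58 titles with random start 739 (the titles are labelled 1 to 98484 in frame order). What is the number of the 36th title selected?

k = 98484/58 = 1698
36th selection = r + (36−1)·k = 739 + 35×1698 = 739 + 59430 = 60169

60169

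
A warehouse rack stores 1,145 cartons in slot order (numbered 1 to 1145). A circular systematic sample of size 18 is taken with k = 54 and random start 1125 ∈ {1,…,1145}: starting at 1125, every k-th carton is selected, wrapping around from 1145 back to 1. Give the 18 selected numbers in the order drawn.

Selection 1: 1125
Selection 2: 1125 + 54 = 1179 → 1179 − 1145 = 34
Selection 3: 34 + 54 = 88
Selection 4: 88 + 54 = 142
Selection 5: 142 + 54 = 196
Selection 6: 196 + 54 = 250
Selection 7: 250 + 54 = 304
Selection 8: 304 + 54 = 358
Selection 9: 358 + 54 = 412
Selection 10: 412 + 54 = 466
Selection 11: 466 + 54 = 520
Selection 12: 520 + 54 = 574
Selection 13: 574 + 54 = 628
Selection 14: 628 + 54 = 682
Selection 15: 682 + 54 = 736
Selection 16: 736 + 54 = 790
Selection 17: 790 + 54 = 844
Selection 18: 844 + 54 = 898

1125, 34, 88, 142, 196, 250, 304, 358, 412, 466, 520, 574, 628, 682, 736, 790, 844, 898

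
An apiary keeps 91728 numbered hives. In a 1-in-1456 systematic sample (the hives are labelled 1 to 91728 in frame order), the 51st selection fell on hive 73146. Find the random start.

346

k = 1456
r = 73146 − (51−1)×1456 = 73146 − 72800 = 346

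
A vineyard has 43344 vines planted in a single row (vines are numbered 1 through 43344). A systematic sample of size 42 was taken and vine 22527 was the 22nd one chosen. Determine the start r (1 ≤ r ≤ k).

855

k = 43344/42 = 1032
r = 22527 − (22−1)×1032 = 22527 − 21672 = 855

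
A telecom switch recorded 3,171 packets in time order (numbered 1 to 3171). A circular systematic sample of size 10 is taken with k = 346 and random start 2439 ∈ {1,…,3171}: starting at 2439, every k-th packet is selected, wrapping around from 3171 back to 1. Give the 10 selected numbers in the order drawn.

2439, 2785, 3131, 306, 652, 998, 1344, 1690, 2036, 2382

Selection 1: 2439
Selection 2: 2439 + 346 = 2785
Selection 3: 2785 + 346 = 3131
Selection 4: 3131 + 346 = 3477 → 3477 − 3171 = 306
Selection 5: 306 + 346 = 652
Selection 6: 652 + 346 = 998
Selection 7: 998 + 346 = 1344
Selection 8: 1344 + 346 = 1690
Selection 9: 1690 + 346 = 2036
Selection 10: 2036 + 346 = 2382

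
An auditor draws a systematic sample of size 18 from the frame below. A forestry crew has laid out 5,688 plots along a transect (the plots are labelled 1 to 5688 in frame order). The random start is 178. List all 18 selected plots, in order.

178, 494, 810, 1126, 1442, 1758, 2074, 2390, 2706, 3022, 3338, 3654, 3970, 4286, 4602, 4918, 5234, 5550

k = N/n = 5688/18 = 316
plot 1: 178
plot 2: 178 + 316 = 494
plot 3: 494 + 316 = 810
plot 4: 810 + 316 = 1126
plot 5: 1126 + 316 = 1442
plot 6: 1442 + 316 = 1758
plot 7: 1758 + 316 = 2074
plot 8: 2074 + 316 = 2390
plot 9: 2390 + 316 = 2706
plot 10: 2706 + 316 = 3022
plot 11: 3022 + 316 = 3338
plot 12: 3338 + 316 = 3654
plot 13: 3654 + 316 = 3970
plot 14: 3970 + 316 = 4286
plot 15: 4286 + 316 = 4602
plot 16: 4602 + 316 = 4918
plot 17: 4918 + 316 = 5234
plot 18: 5234 + 316 = 5550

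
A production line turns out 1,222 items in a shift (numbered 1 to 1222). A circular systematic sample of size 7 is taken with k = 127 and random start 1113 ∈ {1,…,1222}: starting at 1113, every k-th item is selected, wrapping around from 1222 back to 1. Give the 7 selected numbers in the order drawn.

Selection 1: 1113
Selection 2: 1113 + 127 = 1240 → 1240 − 1222 = 18
Selection 3: 18 + 127 = 145
Selection 4: 145 + 127 = 272
Selection 5: 272 + 127 = 399
Selection 6: 399 + 127 = 526
Selection 7: 526 + 127 = 653

1113, 18, 145, 272, 399, 526, 653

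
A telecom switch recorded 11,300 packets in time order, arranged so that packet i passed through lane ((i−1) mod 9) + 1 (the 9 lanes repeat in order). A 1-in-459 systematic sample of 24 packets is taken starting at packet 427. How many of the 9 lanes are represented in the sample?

1

Consecutive selections differ by k = 459, so their lane numbers differ by 459 mod 9 = 0.
gcd(459, 9) = 9, so the sample visits 9/9 = 1 distinct residues mod 9.
Start 427 is lane 4; the lanes hit are 4.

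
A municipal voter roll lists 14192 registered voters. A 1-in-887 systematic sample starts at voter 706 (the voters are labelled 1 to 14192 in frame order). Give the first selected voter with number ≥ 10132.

k = 887
Steps past start: ⌈(10132 − 706)/887⌉ = ⌈9426/887⌉ = 11
Selected voter: 706 + 11×887 = 10463

10463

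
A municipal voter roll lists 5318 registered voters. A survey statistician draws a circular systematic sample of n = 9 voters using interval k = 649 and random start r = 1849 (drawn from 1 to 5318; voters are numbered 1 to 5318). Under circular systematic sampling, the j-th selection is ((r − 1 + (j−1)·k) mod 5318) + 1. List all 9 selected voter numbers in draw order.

1849, 2498, 3147, 3796, 4445, 5094, 425, 1074, 1723

Selection 1: 1849
Selection 2: 1849 + 649 = 2498
Selection 3: 2498 + 649 = 3147
Selection 4: 3147 + 649 = 3796
Selection 5: 3796 + 649 = 4445
Selection 6: 4445 + 649 = 5094
Selection 7: 5094 + 649 = 5743 → 5743 − 5318 = 425
Selection 8: 425 + 649 = 1074
Selection 9: 1074 + 649 = 1723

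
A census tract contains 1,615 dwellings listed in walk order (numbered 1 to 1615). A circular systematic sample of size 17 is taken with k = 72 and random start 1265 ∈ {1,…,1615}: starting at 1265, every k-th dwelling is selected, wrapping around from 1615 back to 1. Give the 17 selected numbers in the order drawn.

1265, 1337, 1409, 1481, 1553, 10, 82, 154, 226, 298, 370, 442, 514, 586, 658, 730, 802

Selection 1: 1265
Selection 2: 1265 + 72 = 1337
Selection 3: 1337 + 72 = 1409
Selection 4: 1409 + 72 = 1481
Selection 5: 1481 + 72 = 1553
Selection 6: 1553 + 72 = 1625 → 1625 − 1615 = 10
Selection 7: 10 + 72 = 82
Selection 8: 82 + 72 = 154
Selection 9: 154 + 72 = 226
Selection 10: 226 + 72 = 298
Selection 11: 298 + 72 = 370
Selection 12: 370 + 72 = 442
Selection 13: 442 + 72 = 514
Selection 14: 514 + 72 = 586
Selection 15: 586 + 72 = 658
Selection 16: 658 + 72 = 730
Selection 17: 730 + 72 = 802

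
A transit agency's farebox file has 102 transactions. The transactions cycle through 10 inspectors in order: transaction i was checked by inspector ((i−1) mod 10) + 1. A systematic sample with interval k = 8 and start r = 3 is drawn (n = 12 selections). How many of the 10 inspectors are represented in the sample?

Consecutive selections differ by k = 8, so their inspector numbers differ by 8 mod 10 = 8.
gcd(8, 10) = 2, so the sample visits 10/2 = 5 distinct residues mod 10.
Start 3 is inspector 3; the inspectors hit are 1, 3, 5, 7, 9.

5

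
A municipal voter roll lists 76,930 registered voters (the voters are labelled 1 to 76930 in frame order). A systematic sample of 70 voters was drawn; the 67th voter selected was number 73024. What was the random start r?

k = 76930/70 = 1099
r = 73024 − (67−1)×1099 = 73024 − 72534 = 490

490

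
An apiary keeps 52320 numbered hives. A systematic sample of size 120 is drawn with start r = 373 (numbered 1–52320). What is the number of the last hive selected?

k = 52320/120 = 436
120th selection = r + (120−1)·k = 373 + 119×436 = 373 + 51884 = 52257

52257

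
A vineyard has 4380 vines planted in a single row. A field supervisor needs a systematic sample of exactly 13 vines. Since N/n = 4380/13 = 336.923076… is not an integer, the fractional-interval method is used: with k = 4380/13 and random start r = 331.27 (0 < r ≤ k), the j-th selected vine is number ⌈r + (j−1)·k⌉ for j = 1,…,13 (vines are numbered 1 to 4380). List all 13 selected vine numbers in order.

332, 669, 1006, 1343, 1679, 2016, 2353, 2690, 3027, 3364, 3701, 4038, 4375

j=1: r + 0k = 331.27 → ⌈·⌉ = 332
j=2: r + 1k = 668.193076… → ⌈·⌉ = 669
j=3: r + 2k = 1005.116153… → ⌈·⌉ = 1006
j=4: r + 3k = 1342.039230… → ⌈·⌉ = 1343
j=5: r + 4k = 1678.962307… → ⌈·⌉ = 1679
j=6: r + 5k = 2015.885384… → ⌈·⌉ = 2016
j=7: r + 6k = 2352.808461… → ⌈·⌉ = 2353
j=8: r + 7k = 2689.731538… → ⌈·⌉ = 2690
j=9: r + 8k = 3026.654615… → ⌈·⌉ = 3027
j=10: r + 9k = 3363.577692… → ⌈·⌉ = 3364
j=11: r + 10k = 3700.500769… → ⌈·⌉ = 3701
j=12: r + 11k = 4037.423846… → ⌈·⌉ = 4038
j=13: r + 12k = 4374.346923… → ⌈·⌉ = 4375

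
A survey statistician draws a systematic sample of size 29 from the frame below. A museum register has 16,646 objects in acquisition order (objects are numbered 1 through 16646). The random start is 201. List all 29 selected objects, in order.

k = N/n = 16646/29 = 574
object 1: 201
object 2: 201 + 574 = 775
object 3: 775 + 574 = 1349
object 4: 1349 + 574 = 1923
object 5: 1923 + 574 = 2497
object 6: 2497 + 574 = 3071
object 7: 3071 + 574 = 3645
object 8: 3645 + 574 = 4219
object 9: 4219 + 574 = 4793
object 10: 4793 + 574 = 5367
object 11: 5367 + 574 = 5941
object 12: 5941 + 574 = 6515
object 13: 6515 + 574 = 7089
object 14: 7089 + 574 = 7663
object 15: 7663 + 574 = 8237
object 16: 8237 + 574 = 8811
object 17: 8811 + 574 = 9385
object 18: 9385 + 574 = 9959
object 19: 9959 + 574 = 10533
object 20: 10533 + 574 = 11107
object 21: 11107 + 574 = 11681
object 22: 11681 + 574 = 12255
object 23: 12255 + 574 = 12829
object 24: 12829 + 574 = 13403
object 25: 13403 + 574 = 13977
object 26: 13977 + 574 = 14551
object 27: 14551 + 574 = 15125
object 28: 15125 + 574 = 15699
object 29: 15699 + 574 = 16273

201, 775, 1349, 1923, 2497, 3071, 3645, 4219, 4793, 5367, 5941, 6515, 7089, 7663, 8237, 8811, 9385, 9959, 10533, 11107, 11681, 12255, 12829, 13403, 13977, 14551, 15125, 15699, 16273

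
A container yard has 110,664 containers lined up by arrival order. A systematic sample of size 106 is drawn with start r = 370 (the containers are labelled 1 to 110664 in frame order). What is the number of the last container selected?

109990

k = 110664/106 = 1044
106th selection = r + (106−1)·k = 370 + 105×1044 = 370 + 109620 = 109990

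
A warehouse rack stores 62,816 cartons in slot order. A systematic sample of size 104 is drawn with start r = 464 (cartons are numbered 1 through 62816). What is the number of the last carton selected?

62676

k = 62816/104 = 604
104th selection = r + (104−1)·k = 464 + 103×604 = 464 + 62212 = 62676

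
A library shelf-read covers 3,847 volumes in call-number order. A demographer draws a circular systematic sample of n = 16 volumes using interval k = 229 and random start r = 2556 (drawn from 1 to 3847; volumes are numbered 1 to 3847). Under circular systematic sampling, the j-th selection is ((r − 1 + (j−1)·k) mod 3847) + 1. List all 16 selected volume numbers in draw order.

2556, 2785, 3014, 3243, 3472, 3701, 83, 312, 541, 770, 999, 1228, 1457, 1686, 1915, 2144

Selection 1: 2556
Selection 2: 2556 + 229 = 2785
Selection 3: 2785 + 229 = 3014
Selection 4: 3014 + 229 = 3243
Selection 5: 3243 + 229 = 3472
Selection 6: 3472 + 229 = 3701
Selection 7: 3701 + 229 = 3930 → 3930 − 3847 = 83
Selection 8: 83 + 229 = 312
Selection 9: 312 + 229 = 541
Selection 10: 541 + 229 = 770
Selection 11: 770 + 229 = 999
Selection 12: 999 + 229 = 1228
Selection 13: 1228 + 229 = 1457
Selection 14: 1457 + 229 = 1686
Selection 15: 1686 + 229 = 1915
Selection 16: 1915 + 229 = 2144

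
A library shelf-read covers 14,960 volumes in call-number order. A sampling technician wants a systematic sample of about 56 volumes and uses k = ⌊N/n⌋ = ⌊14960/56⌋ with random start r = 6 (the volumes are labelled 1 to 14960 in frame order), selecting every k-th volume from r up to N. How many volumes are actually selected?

k = ⌊14960/56⌋ = 267
Achieved size = ⌊(14960 − 6)/267⌋ + 1 = ⌊14954/267⌋ + 1 = 56 + 1 = 57
(last selection: 6 + 56×267 = 14958 ≤ 14960; next would be 15225 > 14960)

57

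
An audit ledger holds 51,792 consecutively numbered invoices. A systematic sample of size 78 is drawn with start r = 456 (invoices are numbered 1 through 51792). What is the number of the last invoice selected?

51584

k = 51792/78 = 664
78th selection = r + (78−1)·k = 456 + 77×664 = 456 + 51128 = 51584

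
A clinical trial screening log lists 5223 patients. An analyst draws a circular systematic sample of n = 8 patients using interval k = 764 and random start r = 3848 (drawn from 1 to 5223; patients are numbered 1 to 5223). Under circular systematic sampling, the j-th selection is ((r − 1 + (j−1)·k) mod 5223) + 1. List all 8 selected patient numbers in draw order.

3848, 4612, 153, 917, 1681, 2445, 3209, 3973

Selection 1: 3848
Selection 2: 3848 + 764 = 4612
Selection 3: 4612 + 764 = 5376 → 5376 − 5223 = 153
Selection 4: 153 + 764 = 917
Selection 5: 917 + 764 = 1681
Selection 6: 1681 + 764 = 2445
Selection 7: 2445 + 764 = 3209
Selection 8: 3209 + 764 = 3973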